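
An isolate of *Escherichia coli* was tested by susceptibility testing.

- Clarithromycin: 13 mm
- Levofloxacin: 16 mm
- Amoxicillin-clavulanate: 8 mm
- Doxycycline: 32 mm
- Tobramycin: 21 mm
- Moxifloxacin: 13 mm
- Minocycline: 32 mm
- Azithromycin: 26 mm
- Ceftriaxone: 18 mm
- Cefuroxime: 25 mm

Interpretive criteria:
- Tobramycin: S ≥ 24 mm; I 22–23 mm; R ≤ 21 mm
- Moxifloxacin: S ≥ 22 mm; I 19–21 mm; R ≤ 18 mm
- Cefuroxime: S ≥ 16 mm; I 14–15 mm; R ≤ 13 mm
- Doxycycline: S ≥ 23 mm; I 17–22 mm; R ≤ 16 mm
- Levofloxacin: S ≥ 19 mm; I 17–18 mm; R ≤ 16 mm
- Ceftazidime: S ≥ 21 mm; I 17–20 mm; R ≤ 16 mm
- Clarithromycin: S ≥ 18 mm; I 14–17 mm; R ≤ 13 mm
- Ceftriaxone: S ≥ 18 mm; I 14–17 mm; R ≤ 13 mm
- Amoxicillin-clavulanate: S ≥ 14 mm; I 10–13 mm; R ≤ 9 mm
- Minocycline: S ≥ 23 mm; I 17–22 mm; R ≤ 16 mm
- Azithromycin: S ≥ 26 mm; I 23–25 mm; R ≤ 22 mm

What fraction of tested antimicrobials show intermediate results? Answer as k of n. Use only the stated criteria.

Clarithromycin: 13 mm is ≤ 13 mm ⇒ resistant
Levofloxacin (16 mm) ≤ 16 mm → Resistant
Amoxicillin-clavulanate (8 mm) ≤ 9 mm → R
Doxycycline (32 mm) ≥ 23 mm ⇒ susceptible
Tobramycin 21 mm: ≤ 21 mm → Resistant
Moxifloxacin (13 mm) ≤ 18 mm → resistant
Minocycline 32 mm: ≥ 23 mm — S
Azithromycin: 26 mm is ≥ 26 mm ⇒ susceptible
Ceftriaxone: 18 mm is ≥ 18 mm → Susceptible
Cefuroxime 25 mm: ≥ 16 mm — Susceptible
Intermediate: 0/10

0 of 10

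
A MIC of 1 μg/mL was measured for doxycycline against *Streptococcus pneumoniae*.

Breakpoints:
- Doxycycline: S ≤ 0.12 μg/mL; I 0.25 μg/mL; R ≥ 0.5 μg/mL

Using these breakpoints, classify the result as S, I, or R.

Doxycycline: 1 μg/mL is ≥ 0.5 μg/mL — resistant

R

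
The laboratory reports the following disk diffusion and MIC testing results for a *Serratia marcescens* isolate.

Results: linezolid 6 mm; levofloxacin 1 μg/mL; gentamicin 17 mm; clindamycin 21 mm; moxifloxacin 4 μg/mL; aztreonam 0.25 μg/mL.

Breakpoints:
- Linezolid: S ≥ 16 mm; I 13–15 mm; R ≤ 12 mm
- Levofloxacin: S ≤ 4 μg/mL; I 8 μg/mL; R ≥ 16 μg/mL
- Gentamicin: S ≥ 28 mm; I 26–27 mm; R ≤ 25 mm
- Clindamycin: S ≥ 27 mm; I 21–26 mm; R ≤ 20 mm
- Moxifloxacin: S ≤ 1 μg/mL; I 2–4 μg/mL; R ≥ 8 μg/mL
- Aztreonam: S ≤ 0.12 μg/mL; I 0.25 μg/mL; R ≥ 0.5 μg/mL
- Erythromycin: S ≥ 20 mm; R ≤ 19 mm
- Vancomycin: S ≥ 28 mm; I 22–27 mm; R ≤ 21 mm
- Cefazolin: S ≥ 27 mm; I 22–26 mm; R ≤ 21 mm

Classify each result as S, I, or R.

R, S, R, I, I, I

Linezolid: 6 mm is ≤ 12 mm — Resistant
Levofloxacin: 1 μg/mL is ≤ 4 μg/mL ⇒ S
Gentamicin (17 mm) ≤ 25 mm → R
Clindamycin 21 mm: in 21–26 mm → I
Moxifloxacin: 4 μg/mL is in 2–4 μg/mL — intermediate
Aztreonam 0.25 μg/mL: = 0.25 μg/mL → Intermediate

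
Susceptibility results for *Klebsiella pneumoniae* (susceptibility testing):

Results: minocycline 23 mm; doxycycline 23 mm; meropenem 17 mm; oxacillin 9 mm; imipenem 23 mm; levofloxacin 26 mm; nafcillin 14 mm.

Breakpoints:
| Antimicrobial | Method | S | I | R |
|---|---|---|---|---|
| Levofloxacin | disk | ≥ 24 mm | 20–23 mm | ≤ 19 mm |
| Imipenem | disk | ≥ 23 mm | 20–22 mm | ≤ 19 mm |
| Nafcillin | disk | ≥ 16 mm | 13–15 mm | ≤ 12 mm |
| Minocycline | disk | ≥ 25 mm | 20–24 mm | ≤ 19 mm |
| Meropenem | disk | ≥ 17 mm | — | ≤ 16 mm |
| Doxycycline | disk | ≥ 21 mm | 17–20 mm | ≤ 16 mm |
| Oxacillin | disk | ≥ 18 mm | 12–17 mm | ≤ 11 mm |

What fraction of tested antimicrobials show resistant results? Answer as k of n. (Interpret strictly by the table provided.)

1 of 7

Minocycline (23 mm) in 20–24 mm — intermediate
Doxycycline 23 mm: ≥ 21 mm — S
Meropenem 17 mm: ≥ 17 mm → susceptible
Oxacillin: 9 mm is ≤ 11 mm — resistant
Imipenem: 23 mm is ≥ 23 mm → S
Levofloxacin 26 mm: ≥ 24 mm → susceptible
Nafcillin: 14 mm is in 13–15 mm — I
Resistant: 1/7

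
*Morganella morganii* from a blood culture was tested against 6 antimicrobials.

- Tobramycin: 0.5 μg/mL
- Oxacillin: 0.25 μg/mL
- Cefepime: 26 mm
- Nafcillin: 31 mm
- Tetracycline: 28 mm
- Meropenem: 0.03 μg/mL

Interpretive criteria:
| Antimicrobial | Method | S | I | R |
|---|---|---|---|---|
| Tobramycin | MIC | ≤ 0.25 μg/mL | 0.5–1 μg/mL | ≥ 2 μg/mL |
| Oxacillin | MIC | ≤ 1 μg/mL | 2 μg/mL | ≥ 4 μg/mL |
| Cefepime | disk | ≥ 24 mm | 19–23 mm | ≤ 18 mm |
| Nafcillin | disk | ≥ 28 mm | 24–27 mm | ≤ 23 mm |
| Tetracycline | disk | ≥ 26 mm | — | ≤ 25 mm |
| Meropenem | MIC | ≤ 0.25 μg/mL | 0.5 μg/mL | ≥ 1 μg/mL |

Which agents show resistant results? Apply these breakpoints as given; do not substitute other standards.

Tobramycin (0.5 μg/mL) in 0.5–1 μg/mL → I
Oxacillin: 0.25 μg/mL is ≤ 1 μg/mL ⇒ susceptible
Cefepime 26 mm: ≥ 24 mm → Susceptible
Nafcillin (31 mm) ≥ 28 mm — susceptible
Tetracycline: 28 mm is ≥ 26 mm → Susceptible
Meropenem (0.03 μg/mL) ≤ 0.25 μg/mL — susceptible

none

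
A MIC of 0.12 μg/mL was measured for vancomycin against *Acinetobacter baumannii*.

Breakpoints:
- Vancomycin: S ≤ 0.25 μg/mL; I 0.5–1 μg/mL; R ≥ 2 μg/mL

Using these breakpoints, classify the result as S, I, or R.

Vancomycin 0.12 μg/mL: ≤ 0.25 μg/mL → Susceptible

Susceptible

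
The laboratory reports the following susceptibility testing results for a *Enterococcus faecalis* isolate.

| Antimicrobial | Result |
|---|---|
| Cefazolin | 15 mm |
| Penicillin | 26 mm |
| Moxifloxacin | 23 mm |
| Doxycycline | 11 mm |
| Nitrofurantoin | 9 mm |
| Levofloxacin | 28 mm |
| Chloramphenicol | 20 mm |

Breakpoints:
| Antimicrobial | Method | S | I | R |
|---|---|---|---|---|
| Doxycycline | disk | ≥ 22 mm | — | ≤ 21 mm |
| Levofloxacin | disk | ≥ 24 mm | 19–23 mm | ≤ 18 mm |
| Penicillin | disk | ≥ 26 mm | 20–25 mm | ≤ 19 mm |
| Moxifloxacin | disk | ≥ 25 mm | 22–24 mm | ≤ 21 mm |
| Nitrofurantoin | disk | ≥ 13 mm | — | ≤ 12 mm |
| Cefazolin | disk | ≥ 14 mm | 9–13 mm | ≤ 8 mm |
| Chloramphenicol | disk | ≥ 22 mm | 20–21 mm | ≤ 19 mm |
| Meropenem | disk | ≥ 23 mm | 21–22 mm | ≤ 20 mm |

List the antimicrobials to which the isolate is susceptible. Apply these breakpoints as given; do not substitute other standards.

Cefazolin (15 mm) ≥ 14 mm ⇒ susceptible
Penicillin (26 mm) ≥ 26 mm → S
Moxifloxacin 23 mm: in 22–24 mm ⇒ Intermediate
Doxycycline: 11 mm is ≤ 21 mm → resistant
Nitrofurantoin 9 mm: ≤ 12 mm → Resistant
Levofloxacin: 28 mm is ≥ 24 mm → susceptible
Chloramphenicol (20 mm) in 20–21 mm ⇒ intermediate

cefazolin, penicillin, levofloxacin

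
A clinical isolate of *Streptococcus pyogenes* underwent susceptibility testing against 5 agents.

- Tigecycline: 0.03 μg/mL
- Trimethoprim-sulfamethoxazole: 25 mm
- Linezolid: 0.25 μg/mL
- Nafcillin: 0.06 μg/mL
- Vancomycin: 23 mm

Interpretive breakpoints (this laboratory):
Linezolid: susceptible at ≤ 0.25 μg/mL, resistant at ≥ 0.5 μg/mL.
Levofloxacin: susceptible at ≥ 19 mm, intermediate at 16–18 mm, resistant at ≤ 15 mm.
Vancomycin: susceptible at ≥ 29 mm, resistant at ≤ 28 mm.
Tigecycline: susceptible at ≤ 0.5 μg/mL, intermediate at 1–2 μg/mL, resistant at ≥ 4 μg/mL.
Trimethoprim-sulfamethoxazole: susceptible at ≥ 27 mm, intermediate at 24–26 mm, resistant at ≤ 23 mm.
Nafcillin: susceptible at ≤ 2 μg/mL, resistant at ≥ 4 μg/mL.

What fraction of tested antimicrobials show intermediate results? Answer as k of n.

Tigecycline: 0.03 μg/mL is ≤ 0.5 μg/mL → Susceptible
Trimethoprim-sulfamethoxazole: 25 mm is in 24–26 mm — intermediate
Linezolid 0.25 μg/mL: ≤ 0.25 μg/mL — S
Nafcillin 0.06 μg/mL: ≤ 2 μg/mL — S
Vancomycin (23 mm) ≤ 28 mm — Resistant
Intermediate: 1/5

1 of 5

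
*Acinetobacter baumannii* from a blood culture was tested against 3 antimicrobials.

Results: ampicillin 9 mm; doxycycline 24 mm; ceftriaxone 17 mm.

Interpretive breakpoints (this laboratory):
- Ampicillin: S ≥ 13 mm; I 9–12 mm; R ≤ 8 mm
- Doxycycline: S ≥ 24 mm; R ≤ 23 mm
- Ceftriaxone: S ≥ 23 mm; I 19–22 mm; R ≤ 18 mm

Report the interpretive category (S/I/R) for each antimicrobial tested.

I, S, R

Ampicillin 9 mm: in 9–12 mm — I
Doxycycline: 24 mm is ≥ 24 mm — Susceptible
Ceftriaxone 17 mm: ≤ 18 mm ⇒ Resistant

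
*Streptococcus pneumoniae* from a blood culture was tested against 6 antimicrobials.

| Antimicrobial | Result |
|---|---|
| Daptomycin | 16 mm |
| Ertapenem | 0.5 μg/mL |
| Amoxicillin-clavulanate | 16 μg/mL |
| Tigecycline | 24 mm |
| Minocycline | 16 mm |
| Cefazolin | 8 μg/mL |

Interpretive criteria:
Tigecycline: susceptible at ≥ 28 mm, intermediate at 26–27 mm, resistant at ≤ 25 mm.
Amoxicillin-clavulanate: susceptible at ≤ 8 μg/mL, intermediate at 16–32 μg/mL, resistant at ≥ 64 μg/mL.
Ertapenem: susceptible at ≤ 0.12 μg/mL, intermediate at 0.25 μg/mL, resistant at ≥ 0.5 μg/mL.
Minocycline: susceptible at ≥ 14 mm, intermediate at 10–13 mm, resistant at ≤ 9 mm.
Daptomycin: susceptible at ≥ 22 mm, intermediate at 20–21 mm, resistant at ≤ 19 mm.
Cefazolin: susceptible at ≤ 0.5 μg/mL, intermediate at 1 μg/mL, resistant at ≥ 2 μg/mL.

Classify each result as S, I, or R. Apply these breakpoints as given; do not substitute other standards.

Daptomycin 16 mm: ≤ 19 mm → Resistant
Ertapenem: 0.5 μg/mL is ≥ 0.5 μg/mL → R
Amoxicillin-clavulanate: 16 μg/mL is in 16–32 μg/mL — I
Tigecycline: 24 mm is ≤ 25 mm ⇒ R
Minocycline: 16 mm is ≥ 14 mm → S
Cefazolin (8 μg/mL) ≥ 2 μg/mL — resistant

R, R, I, R, S, R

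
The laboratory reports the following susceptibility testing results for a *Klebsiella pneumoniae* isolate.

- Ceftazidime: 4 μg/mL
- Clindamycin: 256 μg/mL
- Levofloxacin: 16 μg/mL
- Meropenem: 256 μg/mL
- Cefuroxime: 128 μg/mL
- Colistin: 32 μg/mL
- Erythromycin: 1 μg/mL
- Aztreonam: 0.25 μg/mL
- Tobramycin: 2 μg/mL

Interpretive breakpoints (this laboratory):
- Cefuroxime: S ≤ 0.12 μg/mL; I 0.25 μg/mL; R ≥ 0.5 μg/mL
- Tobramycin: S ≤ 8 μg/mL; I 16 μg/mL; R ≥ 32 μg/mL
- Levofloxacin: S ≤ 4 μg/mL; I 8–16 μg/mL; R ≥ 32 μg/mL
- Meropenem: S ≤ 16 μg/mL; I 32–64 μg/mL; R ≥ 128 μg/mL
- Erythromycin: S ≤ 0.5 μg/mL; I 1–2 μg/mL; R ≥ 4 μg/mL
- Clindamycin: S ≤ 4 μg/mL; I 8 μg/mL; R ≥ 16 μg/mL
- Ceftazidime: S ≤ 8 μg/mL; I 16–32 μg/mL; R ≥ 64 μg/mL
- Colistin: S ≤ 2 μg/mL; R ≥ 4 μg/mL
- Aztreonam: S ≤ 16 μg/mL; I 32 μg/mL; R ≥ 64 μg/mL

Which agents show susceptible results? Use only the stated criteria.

ceftazidime, aztreonam, tobramycin

Ceftazidime 4 μg/mL: ≤ 8 μg/mL → S
Clindamycin 256 μg/mL: ≥ 16 μg/mL → resistant
Levofloxacin (16 μg/mL) in 8–16 μg/mL — I
Meropenem (256 μg/mL) ≥ 128 μg/mL — R
Cefuroxime 128 μg/mL: ≥ 0.5 μg/mL ⇒ resistant
Colistin (32 μg/mL) ≥ 4 μg/mL — R
Erythromycin: 1 μg/mL is in 1–2 μg/mL → Intermediate
Aztreonam 0.25 μg/mL: ≤ 16 μg/mL → S
Tobramycin 2 μg/mL: ≤ 8 μg/mL — S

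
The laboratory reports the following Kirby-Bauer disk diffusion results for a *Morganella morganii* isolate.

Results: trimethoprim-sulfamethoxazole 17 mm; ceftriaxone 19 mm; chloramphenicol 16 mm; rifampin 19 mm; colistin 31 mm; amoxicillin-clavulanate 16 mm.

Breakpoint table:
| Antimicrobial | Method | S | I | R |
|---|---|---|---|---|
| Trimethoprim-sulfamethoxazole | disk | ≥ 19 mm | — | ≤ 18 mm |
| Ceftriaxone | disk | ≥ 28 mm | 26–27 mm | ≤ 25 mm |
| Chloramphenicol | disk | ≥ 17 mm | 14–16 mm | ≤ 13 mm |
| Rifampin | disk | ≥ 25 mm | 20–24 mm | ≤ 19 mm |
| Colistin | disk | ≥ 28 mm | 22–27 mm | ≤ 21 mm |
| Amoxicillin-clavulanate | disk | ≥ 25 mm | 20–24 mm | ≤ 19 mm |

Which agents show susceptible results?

Trimethoprim-sulfamethoxazole 17 mm: ≤ 18 mm ⇒ R
Ceftriaxone: 19 mm is ≤ 25 mm ⇒ resistant
Chloramphenicol: 16 mm is in 14–16 mm — Intermediate
Rifampin (19 mm) ≤ 19 mm → Resistant
Colistin (31 mm) ≥ 28 mm ⇒ susceptible
Amoxicillin-clavulanate: 16 mm is ≤ 19 mm ⇒ resistant

colistin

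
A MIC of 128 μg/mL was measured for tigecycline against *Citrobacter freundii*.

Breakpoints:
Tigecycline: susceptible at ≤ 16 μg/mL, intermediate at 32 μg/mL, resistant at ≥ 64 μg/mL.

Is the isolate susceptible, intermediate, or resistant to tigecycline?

Tigecycline (128 μg/mL) ≥ 64 μg/mL → R

R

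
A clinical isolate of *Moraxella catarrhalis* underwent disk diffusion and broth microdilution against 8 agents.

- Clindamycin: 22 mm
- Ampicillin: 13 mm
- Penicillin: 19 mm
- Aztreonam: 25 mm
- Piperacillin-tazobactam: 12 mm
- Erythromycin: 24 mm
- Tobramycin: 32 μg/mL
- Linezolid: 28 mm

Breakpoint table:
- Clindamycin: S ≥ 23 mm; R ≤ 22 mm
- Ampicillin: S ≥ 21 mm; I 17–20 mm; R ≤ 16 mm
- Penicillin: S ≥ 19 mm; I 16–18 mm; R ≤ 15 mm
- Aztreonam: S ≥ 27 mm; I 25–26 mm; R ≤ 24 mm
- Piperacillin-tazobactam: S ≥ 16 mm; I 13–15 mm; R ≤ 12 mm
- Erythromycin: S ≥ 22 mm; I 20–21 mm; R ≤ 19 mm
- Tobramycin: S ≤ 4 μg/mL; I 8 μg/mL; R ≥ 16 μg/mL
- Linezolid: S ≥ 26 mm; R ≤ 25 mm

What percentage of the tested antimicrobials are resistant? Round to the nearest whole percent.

Clindamycin 22 mm: ≤ 22 mm — Resistant
Ampicillin: 13 mm is ≤ 16 mm — Resistant
Penicillin: 19 mm is ≥ 19 mm ⇒ Susceptible
Aztreonam 25 mm: in 25–26 mm — intermediate
Piperacillin-tazobactam 12 mm: ≤ 12 mm — resistant
Erythromycin 24 mm: ≥ 22 mm — S
Tobramycin (32 μg/mL) ≥ 16 μg/mL — resistant
Linezolid (28 mm) ≥ 26 mm → susceptible
Resistant: 4/8

50%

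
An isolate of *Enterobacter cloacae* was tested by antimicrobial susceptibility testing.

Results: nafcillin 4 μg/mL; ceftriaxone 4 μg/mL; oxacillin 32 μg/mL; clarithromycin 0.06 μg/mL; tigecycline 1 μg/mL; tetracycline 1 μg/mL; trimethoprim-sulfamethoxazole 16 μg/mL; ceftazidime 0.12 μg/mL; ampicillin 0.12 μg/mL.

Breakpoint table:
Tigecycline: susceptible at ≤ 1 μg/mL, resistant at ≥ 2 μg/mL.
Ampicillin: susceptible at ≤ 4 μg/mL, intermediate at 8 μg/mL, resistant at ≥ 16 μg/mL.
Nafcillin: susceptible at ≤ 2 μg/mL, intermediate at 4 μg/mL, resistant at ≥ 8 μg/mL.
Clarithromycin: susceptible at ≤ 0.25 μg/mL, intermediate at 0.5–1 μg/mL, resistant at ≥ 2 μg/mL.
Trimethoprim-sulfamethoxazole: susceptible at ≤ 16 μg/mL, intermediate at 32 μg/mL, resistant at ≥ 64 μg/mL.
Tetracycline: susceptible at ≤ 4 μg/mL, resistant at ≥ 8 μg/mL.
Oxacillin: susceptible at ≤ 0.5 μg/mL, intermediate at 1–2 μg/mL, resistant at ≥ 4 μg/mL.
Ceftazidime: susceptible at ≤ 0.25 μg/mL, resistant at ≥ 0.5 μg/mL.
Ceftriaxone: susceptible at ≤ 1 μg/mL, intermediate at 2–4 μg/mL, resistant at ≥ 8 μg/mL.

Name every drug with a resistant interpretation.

oxacillin

Nafcillin (4 μg/mL) = 4 μg/mL ⇒ intermediate
Ceftriaxone (4 μg/mL) in 2–4 μg/mL ⇒ Intermediate
Oxacillin: 32 μg/mL is ≥ 4 μg/mL ⇒ resistant
Clarithromycin 0.06 μg/mL: ≤ 0.25 μg/mL → S
Tigecycline 1 μg/mL: ≤ 1 μg/mL — S
Tetracycline: 1 μg/mL is ≤ 4 μg/mL → susceptible
Trimethoprim-sulfamethoxazole (16 μg/mL) ≤ 16 μg/mL ⇒ S
Ceftazidime 0.12 μg/mL: ≤ 0.25 μg/mL → susceptible
Ampicillin: 0.12 μg/mL is ≤ 4 μg/mL → S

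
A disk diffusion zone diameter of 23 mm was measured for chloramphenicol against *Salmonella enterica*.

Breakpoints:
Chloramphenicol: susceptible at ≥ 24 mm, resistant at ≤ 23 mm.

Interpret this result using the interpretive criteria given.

Resistant

Chloramphenicol (23 mm) ≤ 23 mm — resistant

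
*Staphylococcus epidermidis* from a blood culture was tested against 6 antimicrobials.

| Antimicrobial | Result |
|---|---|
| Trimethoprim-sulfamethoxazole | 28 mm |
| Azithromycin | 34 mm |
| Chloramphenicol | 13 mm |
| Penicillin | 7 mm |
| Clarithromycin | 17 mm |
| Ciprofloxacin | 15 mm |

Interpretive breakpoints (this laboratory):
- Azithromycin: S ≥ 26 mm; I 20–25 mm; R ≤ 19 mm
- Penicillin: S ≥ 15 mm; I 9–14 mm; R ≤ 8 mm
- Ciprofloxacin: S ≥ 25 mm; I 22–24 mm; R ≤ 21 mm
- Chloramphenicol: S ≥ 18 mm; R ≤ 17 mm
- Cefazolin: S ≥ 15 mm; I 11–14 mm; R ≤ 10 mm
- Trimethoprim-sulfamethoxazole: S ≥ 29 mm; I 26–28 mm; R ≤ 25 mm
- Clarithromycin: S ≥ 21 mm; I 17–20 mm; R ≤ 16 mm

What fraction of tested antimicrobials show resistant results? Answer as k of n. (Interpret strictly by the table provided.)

Trimethoprim-sulfamethoxazole 28 mm: in 26–28 mm ⇒ Intermediate
Azithromycin: 34 mm is ≥ 26 mm ⇒ S
Chloramphenicol 13 mm: ≤ 17 mm → Resistant
Penicillin 7 mm: ≤ 8 mm → resistant
Clarithromycin: 17 mm is in 17–20 mm ⇒ I
Ciprofloxacin: 15 mm is ≤ 21 mm ⇒ resistant
Resistant: 3/6

3 of 6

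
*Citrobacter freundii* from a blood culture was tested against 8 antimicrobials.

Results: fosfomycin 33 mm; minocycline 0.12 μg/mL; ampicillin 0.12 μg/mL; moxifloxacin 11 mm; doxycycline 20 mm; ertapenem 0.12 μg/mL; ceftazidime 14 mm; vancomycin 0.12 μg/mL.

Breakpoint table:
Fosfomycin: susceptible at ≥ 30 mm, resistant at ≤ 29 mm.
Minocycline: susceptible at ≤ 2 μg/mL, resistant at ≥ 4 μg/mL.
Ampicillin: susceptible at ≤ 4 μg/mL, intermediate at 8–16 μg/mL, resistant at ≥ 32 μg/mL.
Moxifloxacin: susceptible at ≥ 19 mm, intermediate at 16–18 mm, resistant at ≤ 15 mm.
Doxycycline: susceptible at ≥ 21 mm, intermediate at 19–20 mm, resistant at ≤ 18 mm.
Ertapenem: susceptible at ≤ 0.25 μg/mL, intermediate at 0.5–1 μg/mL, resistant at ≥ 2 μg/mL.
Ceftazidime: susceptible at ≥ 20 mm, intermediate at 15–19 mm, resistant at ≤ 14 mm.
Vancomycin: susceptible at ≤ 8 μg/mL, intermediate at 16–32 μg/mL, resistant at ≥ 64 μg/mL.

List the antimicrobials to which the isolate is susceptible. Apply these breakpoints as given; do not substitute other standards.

fosfomycin, minocycline, ampicillin, ertapenem, vancomycin

Fosfomycin (33 mm) ≥ 30 mm ⇒ Susceptible
Minocycline 0.12 μg/mL: ≤ 2 μg/mL — Susceptible
Ampicillin 0.12 μg/mL: ≤ 4 μg/mL → S
Moxifloxacin: 11 mm is ≤ 15 mm — R
Doxycycline: 20 mm is in 19–20 mm → intermediate
Ertapenem (0.12 μg/mL) ≤ 0.25 μg/mL ⇒ Susceptible
Ceftazidime: 14 mm is ≤ 14 mm ⇒ Resistant
Vancomycin 0.12 μg/mL: ≤ 8 μg/mL — S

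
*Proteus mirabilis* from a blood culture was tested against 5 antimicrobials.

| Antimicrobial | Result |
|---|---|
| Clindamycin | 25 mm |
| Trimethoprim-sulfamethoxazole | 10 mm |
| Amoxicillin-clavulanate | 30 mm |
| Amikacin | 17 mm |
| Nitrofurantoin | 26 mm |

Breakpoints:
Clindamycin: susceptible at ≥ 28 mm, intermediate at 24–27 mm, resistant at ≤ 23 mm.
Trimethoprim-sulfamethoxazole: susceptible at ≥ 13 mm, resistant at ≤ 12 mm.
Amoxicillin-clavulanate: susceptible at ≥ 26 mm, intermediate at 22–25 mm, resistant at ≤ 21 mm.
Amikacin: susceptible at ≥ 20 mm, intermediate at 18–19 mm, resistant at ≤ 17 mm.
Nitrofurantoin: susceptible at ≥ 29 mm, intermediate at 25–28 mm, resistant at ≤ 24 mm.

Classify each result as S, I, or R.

I, R, S, R, I

Clindamycin: 25 mm is in 24–27 mm — intermediate
Trimethoprim-sulfamethoxazole (10 mm) ≤ 12 mm — Resistant
Amoxicillin-clavulanate 30 mm: ≥ 26 mm → Susceptible
Amikacin: 17 mm is ≤ 17 mm — resistant
Nitrofurantoin (26 mm) in 25–28 mm — intermediate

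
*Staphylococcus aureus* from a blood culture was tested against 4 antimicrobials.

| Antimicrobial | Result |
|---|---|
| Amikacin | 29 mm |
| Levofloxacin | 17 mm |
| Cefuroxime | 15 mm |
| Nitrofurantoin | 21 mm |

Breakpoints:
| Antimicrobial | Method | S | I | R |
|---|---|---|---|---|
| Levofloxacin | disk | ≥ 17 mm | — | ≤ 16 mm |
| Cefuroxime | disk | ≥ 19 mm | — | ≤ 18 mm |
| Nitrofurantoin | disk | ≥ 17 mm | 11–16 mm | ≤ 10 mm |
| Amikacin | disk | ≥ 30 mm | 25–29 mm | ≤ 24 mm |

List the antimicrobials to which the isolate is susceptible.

levofloxacin, nitrofurantoin

Amikacin: 29 mm is in 25–29 mm ⇒ I
Levofloxacin 17 mm: ≥ 17 mm → susceptible
Cefuroxime (15 mm) ≤ 18 mm → Resistant
Nitrofurantoin 21 mm: ≥ 17 mm — Susceptible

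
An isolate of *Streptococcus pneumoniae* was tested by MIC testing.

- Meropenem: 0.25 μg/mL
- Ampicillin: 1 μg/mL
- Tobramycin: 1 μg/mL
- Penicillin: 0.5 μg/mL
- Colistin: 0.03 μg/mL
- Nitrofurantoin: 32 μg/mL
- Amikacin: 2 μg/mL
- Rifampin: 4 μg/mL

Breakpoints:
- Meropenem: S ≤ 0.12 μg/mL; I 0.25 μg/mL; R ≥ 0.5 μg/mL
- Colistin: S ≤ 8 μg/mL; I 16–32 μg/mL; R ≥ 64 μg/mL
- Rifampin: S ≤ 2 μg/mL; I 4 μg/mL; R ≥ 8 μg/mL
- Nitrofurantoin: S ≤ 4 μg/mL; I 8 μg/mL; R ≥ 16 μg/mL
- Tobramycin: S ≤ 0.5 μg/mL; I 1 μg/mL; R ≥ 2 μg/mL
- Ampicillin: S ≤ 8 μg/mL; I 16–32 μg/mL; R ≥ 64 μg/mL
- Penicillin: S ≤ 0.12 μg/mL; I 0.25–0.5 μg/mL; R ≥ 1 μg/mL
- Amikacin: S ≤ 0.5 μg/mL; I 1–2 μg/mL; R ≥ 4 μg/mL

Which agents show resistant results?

Meropenem 0.25 μg/mL: = 0.25 μg/mL ⇒ intermediate
Ampicillin: 1 μg/mL is ≤ 8 μg/mL — Susceptible
Tobramycin (1 μg/mL) = 1 μg/mL — I
Penicillin 0.5 μg/mL: in 0.25–0.5 μg/mL → I
Colistin: 0.03 μg/mL is ≤ 8 μg/mL — S
Nitrofurantoin: 32 μg/mL is ≥ 16 μg/mL ⇒ resistant
Amikacin: 2 μg/mL is in 1–2 μg/mL — Intermediate
Rifampin (4 μg/mL) = 4 μg/mL ⇒ intermediate

nitrofurantoin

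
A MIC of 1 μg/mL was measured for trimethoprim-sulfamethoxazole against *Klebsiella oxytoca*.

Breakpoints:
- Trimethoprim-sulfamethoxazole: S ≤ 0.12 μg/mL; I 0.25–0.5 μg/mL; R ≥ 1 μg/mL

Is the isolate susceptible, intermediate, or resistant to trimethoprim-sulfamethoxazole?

Resistant

Trimethoprim-sulfamethoxazole: 1 μg/mL is ≥ 1 μg/mL — R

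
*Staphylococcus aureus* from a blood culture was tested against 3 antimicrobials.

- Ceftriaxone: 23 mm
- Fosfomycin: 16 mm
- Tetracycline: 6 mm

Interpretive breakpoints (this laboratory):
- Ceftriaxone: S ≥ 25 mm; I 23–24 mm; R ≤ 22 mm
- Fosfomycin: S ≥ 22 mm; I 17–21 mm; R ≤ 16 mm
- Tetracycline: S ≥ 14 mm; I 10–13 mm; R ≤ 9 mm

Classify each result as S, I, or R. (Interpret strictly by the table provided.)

I, R, R

Ceftriaxone 23 mm: in 23–24 mm → I
Fosfomycin: 16 mm is ≤ 16 mm → resistant
Tetracycline 6 mm: ≤ 9 mm → resistant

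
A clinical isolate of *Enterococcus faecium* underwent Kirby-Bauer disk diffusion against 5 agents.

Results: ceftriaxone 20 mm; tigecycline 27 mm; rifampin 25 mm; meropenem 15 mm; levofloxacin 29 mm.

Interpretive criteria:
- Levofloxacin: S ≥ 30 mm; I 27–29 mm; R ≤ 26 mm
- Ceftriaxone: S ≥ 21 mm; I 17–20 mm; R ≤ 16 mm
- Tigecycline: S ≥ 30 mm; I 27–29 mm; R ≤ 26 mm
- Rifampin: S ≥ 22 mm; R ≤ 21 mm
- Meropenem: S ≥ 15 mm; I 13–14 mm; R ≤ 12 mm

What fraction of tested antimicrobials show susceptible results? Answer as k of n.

Ceftriaxone 20 mm: in 17–20 mm → I
Tigecycline: 27 mm is in 27–29 mm — intermediate
Rifampin (25 mm) ≥ 22 mm → S
Meropenem: 15 mm is ≥ 15 mm ⇒ S
Levofloxacin: 29 mm is in 27–29 mm ⇒ intermediate
Susceptible: 2/5

2 of 5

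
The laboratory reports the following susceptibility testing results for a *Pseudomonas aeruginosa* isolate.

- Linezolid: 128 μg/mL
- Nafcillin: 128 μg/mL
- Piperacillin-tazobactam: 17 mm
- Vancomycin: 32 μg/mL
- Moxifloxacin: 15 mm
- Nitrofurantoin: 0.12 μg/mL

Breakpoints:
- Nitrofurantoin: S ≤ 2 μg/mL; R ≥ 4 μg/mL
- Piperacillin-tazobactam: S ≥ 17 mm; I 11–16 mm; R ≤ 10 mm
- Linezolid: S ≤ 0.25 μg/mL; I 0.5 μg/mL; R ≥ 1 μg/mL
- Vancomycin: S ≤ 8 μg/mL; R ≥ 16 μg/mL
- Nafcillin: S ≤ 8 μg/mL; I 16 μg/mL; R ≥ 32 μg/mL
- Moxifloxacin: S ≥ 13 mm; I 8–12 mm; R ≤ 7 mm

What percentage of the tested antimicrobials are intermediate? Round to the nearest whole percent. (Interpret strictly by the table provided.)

0%

Linezolid: 128 μg/mL is ≥ 1 μg/mL → R
Nafcillin: 128 μg/mL is ≥ 32 μg/mL ⇒ Resistant
Piperacillin-tazobactam (17 mm) ≥ 17 mm → S
Vancomycin (32 μg/mL) ≥ 16 μg/mL → Resistant
Moxifloxacin (15 mm) ≥ 13 mm → susceptible
Nitrofurantoin (0.12 μg/mL) ≤ 2 μg/mL — S
Intermediate: 0/6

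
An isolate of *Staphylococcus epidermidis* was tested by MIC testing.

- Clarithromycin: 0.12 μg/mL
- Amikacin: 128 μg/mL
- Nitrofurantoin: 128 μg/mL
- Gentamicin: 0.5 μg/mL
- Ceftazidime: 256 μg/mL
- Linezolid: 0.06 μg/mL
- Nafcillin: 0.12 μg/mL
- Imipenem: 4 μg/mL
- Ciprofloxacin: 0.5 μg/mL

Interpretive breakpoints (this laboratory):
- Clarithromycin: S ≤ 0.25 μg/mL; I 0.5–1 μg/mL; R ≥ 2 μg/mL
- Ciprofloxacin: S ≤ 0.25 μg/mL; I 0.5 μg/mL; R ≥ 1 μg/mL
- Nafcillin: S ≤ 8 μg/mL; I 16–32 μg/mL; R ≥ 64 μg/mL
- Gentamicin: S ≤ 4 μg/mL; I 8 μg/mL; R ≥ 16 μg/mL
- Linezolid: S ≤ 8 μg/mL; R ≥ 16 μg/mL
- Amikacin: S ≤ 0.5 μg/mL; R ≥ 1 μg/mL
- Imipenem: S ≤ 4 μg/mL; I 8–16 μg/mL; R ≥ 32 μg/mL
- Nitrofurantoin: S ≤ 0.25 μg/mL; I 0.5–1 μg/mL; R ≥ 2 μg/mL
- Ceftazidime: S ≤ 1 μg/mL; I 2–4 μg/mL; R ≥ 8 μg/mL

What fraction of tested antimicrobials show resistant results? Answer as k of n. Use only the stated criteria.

3 of 9

Clarithromycin (0.12 μg/mL) ≤ 0.25 μg/mL — Susceptible
Amikacin: 128 μg/mL is ≥ 1 μg/mL ⇒ R
Nitrofurantoin (128 μg/mL) ≥ 2 μg/mL → resistant
Gentamicin: 0.5 μg/mL is ≤ 4 μg/mL → S
Ceftazidime (256 μg/mL) ≥ 8 μg/mL — R
Linezolid 0.06 μg/mL: ≤ 8 μg/mL → Susceptible
Nafcillin: 0.12 μg/mL is ≤ 8 μg/mL — S
Imipenem (4 μg/mL) ≤ 4 μg/mL — susceptible
Ciprofloxacin (0.5 μg/mL) = 0.5 μg/mL — Intermediate
Resistant: 3/9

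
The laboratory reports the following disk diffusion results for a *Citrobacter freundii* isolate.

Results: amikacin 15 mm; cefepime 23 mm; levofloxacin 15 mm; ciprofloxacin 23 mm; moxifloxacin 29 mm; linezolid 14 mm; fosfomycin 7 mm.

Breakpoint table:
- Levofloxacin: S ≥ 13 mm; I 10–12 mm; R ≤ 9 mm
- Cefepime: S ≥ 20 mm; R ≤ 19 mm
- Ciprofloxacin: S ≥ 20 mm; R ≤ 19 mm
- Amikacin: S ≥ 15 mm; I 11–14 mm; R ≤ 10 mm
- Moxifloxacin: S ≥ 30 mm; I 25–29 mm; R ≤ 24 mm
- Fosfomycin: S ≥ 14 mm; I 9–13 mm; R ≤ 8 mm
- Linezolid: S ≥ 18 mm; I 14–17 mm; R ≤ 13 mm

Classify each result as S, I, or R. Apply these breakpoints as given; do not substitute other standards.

S, S, S, S, I, I, R

Amikacin 15 mm: ≥ 15 mm → Susceptible
Cefepime (23 mm) ≥ 20 mm — S
Levofloxacin 15 mm: ≥ 13 mm — Susceptible
Ciprofloxacin: 23 mm is ≥ 20 mm → S
Moxifloxacin: 29 mm is in 25–29 mm ⇒ intermediate
Linezolid 14 mm: in 14–17 mm ⇒ intermediate
Fosfomycin (7 mm) ≤ 8 mm — Resistant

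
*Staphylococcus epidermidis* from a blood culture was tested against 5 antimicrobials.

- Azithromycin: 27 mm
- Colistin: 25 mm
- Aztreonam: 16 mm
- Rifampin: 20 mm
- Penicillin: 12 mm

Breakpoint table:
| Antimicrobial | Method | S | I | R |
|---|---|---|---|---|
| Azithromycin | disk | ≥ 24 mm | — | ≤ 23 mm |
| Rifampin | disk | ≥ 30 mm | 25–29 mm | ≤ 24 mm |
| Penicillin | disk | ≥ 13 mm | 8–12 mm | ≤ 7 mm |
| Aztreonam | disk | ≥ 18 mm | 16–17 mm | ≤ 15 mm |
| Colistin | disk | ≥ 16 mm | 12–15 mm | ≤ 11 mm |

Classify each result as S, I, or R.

S, S, I, R, I

Azithromycin 27 mm: ≥ 24 mm ⇒ S
Colistin 25 mm: ≥ 16 mm → susceptible
Aztreonam 16 mm: in 16–17 mm — Intermediate
Rifampin 20 mm: ≤ 24 mm → Resistant
Penicillin (12 mm) in 8–12 mm ⇒ Intermediate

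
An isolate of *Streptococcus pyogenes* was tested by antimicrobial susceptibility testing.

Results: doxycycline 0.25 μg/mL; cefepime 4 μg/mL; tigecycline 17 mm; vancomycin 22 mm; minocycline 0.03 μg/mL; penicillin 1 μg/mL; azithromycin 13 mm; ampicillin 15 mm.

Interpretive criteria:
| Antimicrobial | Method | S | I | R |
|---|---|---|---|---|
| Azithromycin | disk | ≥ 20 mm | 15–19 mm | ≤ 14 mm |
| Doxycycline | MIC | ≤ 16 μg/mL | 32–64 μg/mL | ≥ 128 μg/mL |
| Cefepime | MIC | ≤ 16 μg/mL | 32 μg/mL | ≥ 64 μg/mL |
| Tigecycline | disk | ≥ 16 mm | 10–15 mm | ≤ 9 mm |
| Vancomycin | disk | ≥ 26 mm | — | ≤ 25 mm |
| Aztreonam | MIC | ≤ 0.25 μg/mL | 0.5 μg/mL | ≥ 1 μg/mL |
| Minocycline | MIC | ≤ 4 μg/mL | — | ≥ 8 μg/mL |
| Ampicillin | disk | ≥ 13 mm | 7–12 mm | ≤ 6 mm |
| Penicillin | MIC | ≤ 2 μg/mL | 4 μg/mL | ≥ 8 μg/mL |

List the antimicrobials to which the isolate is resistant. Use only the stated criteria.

Doxycycline 0.25 μg/mL: ≤ 16 μg/mL ⇒ S
Cefepime: 4 μg/mL is ≤ 16 μg/mL → susceptible
Tigecycline (17 mm) ≥ 16 mm → Susceptible
Vancomycin 22 mm: ≤ 25 mm ⇒ R
Minocycline: 0.03 μg/mL is ≤ 4 μg/mL → Susceptible
Penicillin 1 μg/mL: ≤ 2 μg/mL → S
Azithromycin (13 mm) ≤ 14 mm ⇒ R
Ampicillin 15 mm: ≥ 13 mm ⇒ S

vancomycin, azithromycin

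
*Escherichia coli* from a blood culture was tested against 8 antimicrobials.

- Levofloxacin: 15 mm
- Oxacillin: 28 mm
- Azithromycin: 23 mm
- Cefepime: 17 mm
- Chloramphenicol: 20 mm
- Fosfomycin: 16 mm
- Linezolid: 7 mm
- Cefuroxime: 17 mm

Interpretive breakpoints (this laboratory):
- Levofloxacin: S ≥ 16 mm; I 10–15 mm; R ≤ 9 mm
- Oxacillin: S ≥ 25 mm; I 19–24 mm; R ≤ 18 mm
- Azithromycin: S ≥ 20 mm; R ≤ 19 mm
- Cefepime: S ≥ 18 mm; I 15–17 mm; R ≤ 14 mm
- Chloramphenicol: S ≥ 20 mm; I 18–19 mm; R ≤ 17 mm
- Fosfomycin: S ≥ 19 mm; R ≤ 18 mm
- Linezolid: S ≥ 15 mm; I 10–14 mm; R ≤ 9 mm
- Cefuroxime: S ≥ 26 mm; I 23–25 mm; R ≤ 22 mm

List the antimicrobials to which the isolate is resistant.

fosfomycin, linezolid, cefuroxime

Levofloxacin 15 mm: in 10–15 mm — intermediate
Oxacillin: 28 mm is ≥ 25 mm ⇒ S
Azithromycin (23 mm) ≥ 20 mm ⇒ susceptible
Cefepime 17 mm: in 15–17 mm ⇒ Intermediate
Chloramphenicol: 20 mm is ≥ 20 mm ⇒ Susceptible
Fosfomycin: 16 mm is ≤ 18 mm ⇒ Resistant
Linezolid: 7 mm is ≤ 9 mm ⇒ resistant
Cefuroxime 17 mm: ≤ 22 mm → R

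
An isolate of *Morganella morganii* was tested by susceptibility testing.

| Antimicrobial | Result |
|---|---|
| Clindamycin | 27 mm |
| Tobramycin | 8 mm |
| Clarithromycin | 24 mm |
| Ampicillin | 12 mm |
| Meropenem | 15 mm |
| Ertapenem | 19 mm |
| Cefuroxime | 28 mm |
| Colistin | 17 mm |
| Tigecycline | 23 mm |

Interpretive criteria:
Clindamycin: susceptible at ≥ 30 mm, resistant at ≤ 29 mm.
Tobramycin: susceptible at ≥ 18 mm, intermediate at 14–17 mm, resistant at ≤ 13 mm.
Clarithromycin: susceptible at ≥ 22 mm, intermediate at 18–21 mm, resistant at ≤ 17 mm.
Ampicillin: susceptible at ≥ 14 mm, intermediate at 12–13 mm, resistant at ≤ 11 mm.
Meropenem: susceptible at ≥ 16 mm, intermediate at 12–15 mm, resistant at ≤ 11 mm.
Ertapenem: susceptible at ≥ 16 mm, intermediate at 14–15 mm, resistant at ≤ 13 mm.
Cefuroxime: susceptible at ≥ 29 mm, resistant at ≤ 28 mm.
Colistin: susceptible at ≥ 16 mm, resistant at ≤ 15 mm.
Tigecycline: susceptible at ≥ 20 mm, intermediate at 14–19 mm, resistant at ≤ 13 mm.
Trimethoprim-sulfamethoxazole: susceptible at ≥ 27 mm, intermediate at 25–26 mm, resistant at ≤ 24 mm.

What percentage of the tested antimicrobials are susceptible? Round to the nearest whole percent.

44%

Clindamycin 27 mm: ≤ 29 mm → Resistant
Tobramycin: 8 mm is ≤ 13 mm — Resistant
Clarithromycin 24 mm: ≥ 22 mm — Susceptible
Ampicillin 12 mm: in 12–13 mm — I
Meropenem 15 mm: in 12–15 mm — I
Ertapenem 19 mm: ≥ 16 mm — Susceptible
Cefuroxime (28 mm) ≤ 28 mm → Resistant
Colistin 17 mm: ≥ 16 mm → Susceptible
Tigecycline 23 mm: ≥ 20 mm → susceptible
Susceptible: 4/9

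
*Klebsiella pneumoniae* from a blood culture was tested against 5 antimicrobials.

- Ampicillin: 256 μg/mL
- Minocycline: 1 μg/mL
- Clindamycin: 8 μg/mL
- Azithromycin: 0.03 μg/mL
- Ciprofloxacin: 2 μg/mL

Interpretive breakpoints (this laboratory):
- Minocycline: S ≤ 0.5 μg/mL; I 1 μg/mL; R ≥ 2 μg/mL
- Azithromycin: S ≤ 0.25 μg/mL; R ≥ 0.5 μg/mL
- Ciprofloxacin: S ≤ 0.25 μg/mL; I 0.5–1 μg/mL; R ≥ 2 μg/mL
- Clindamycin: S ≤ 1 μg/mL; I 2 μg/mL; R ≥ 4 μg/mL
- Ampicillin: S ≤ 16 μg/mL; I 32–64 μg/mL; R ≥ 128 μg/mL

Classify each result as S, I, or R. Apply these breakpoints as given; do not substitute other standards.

R, I, R, S, R

Ampicillin 256 μg/mL: ≥ 128 μg/mL ⇒ resistant
Minocycline 1 μg/mL: = 1 μg/mL — I
Clindamycin: 8 μg/mL is ≥ 4 μg/mL — Resistant
Azithromycin 0.03 μg/mL: ≤ 0.25 μg/mL → S
Ciprofloxacin (2 μg/mL) ≥ 2 μg/mL — R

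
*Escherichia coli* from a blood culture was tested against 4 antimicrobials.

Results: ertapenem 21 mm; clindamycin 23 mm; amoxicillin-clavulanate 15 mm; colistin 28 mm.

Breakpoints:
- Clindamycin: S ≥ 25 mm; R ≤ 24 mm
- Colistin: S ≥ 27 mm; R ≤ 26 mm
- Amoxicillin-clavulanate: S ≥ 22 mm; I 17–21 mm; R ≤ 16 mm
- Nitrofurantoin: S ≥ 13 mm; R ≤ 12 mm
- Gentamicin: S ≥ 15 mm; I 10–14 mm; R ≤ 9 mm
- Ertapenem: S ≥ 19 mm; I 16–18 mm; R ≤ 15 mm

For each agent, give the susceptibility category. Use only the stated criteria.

S, R, R, S

Ertapenem: 21 mm is ≥ 19 mm ⇒ susceptible
Clindamycin (23 mm) ≤ 24 mm ⇒ R
Amoxicillin-clavulanate (15 mm) ≤ 16 mm — Resistant
Colistin (28 mm) ≥ 27 mm — Susceptible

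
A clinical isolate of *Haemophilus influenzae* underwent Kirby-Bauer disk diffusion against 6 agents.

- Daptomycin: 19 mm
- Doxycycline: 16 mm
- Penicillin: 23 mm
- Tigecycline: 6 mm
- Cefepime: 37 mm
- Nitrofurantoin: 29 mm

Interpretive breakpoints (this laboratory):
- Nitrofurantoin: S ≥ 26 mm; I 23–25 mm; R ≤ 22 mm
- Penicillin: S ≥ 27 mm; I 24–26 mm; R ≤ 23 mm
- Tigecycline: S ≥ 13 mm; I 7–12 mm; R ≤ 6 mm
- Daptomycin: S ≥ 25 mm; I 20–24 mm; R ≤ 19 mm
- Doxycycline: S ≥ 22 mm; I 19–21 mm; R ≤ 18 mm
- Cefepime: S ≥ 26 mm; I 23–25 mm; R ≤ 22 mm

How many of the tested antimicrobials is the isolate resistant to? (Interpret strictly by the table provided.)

4

Daptomycin: 19 mm is ≤ 19 mm ⇒ Resistant
Doxycycline 16 mm: ≤ 18 mm — Resistant
Penicillin (23 mm) ≤ 23 mm — resistant
Tigecycline (6 mm) ≤ 6 mm → Resistant
Cefepime (37 mm) ≥ 26 mm → Susceptible
Nitrofurantoin: 29 mm is ≥ 26 mm → S
Resistant: 4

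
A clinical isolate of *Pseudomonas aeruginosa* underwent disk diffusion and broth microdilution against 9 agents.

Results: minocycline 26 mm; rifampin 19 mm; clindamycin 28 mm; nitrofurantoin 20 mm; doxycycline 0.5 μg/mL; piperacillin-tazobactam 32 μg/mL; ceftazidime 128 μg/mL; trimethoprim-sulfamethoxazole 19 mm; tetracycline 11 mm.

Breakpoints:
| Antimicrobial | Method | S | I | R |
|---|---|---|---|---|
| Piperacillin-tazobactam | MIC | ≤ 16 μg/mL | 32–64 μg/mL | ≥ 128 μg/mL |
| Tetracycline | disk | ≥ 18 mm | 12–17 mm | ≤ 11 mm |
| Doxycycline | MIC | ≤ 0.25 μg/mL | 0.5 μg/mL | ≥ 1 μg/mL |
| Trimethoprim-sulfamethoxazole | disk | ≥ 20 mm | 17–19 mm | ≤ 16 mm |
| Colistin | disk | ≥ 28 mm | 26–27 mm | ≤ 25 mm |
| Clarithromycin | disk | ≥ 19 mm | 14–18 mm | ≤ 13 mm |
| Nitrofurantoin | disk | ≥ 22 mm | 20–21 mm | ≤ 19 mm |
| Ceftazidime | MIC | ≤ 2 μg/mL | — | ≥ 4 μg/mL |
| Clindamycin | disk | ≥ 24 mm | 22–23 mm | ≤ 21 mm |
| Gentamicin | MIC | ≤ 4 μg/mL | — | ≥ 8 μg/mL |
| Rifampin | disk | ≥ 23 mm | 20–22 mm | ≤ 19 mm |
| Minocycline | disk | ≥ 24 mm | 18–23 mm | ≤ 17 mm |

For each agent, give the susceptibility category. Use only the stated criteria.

S, R, S, I, I, I, R, I, R

Minocycline 26 mm: ≥ 24 mm ⇒ susceptible
Rifampin 19 mm: ≤ 19 mm → resistant
Clindamycin: 28 mm is ≥ 24 mm ⇒ susceptible
Nitrofurantoin (20 mm) in 20–21 mm → Intermediate
Doxycycline (0.5 μg/mL) = 0.5 μg/mL ⇒ Intermediate
Piperacillin-tazobactam: 32 μg/mL is in 32–64 μg/mL → Intermediate
Ceftazidime: 128 μg/mL is ≥ 4 μg/mL → resistant
Trimethoprim-sulfamethoxazole 19 mm: in 17–19 mm — intermediate
Tetracycline 11 mm: ≤ 11 mm → resistant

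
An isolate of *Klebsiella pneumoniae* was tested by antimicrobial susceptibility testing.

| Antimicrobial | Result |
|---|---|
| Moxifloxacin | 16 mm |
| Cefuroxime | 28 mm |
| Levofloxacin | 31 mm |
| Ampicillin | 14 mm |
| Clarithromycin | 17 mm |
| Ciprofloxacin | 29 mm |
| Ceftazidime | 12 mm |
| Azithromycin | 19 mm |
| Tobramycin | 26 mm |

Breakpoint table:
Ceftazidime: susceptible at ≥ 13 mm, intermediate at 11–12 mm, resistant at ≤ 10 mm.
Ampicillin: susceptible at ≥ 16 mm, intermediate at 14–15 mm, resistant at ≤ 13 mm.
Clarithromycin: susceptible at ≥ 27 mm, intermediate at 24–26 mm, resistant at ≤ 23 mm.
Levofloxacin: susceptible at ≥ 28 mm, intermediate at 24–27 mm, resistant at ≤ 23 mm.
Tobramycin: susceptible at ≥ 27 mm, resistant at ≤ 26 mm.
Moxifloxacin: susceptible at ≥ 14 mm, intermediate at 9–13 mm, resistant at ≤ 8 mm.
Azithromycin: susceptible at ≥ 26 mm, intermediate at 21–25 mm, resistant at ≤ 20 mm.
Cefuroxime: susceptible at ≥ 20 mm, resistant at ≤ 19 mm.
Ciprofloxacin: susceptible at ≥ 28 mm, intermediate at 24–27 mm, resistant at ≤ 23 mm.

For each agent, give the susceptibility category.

S, S, S, I, R, S, I, R, R

Moxifloxacin 16 mm: ≥ 14 mm ⇒ S
Cefuroxime: 28 mm is ≥ 20 mm ⇒ susceptible
Levofloxacin (31 mm) ≥ 28 mm → Susceptible
Ampicillin (14 mm) in 14–15 mm ⇒ intermediate
Clarithromycin: 17 mm is ≤ 23 mm ⇒ R
Ciprofloxacin 29 mm: ≥ 28 mm — susceptible
Ceftazidime 12 mm: in 11–12 mm — I
Azithromycin (19 mm) ≤ 20 mm — R
Tobramycin (26 mm) ≤ 26 mm → resistant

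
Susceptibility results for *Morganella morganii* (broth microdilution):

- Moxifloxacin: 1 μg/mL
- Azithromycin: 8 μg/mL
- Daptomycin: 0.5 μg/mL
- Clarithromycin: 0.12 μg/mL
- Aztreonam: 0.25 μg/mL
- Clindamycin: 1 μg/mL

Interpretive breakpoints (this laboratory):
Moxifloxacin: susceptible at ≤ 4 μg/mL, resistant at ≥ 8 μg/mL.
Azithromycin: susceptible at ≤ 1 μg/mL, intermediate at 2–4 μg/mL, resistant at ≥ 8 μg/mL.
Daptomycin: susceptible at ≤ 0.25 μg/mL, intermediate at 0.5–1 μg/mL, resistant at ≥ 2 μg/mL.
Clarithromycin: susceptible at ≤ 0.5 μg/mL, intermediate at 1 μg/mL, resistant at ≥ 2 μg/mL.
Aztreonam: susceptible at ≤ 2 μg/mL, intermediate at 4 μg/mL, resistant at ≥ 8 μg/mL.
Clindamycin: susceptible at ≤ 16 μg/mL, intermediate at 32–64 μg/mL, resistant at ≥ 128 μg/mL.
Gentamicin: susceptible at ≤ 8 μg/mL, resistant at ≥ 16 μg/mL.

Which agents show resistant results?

azithromycin

Moxifloxacin: 1 μg/mL is ≤ 4 μg/mL ⇒ susceptible
Azithromycin (8 μg/mL) ≥ 8 μg/mL → resistant
Daptomycin: 0.5 μg/mL is in 0.5–1 μg/mL ⇒ Intermediate
Clarithromycin: 0.12 μg/mL is ≤ 0.5 μg/mL — susceptible
Aztreonam: 0.25 μg/mL is ≤ 2 μg/mL — susceptible
Clindamycin (1 μg/mL) ≤ 16 μg/mL — susceptible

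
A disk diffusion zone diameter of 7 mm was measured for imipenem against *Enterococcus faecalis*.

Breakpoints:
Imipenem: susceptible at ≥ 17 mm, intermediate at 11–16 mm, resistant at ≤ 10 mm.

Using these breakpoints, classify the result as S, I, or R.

Imipenem 7 mm: ≤ 10 mm ⇒ R

R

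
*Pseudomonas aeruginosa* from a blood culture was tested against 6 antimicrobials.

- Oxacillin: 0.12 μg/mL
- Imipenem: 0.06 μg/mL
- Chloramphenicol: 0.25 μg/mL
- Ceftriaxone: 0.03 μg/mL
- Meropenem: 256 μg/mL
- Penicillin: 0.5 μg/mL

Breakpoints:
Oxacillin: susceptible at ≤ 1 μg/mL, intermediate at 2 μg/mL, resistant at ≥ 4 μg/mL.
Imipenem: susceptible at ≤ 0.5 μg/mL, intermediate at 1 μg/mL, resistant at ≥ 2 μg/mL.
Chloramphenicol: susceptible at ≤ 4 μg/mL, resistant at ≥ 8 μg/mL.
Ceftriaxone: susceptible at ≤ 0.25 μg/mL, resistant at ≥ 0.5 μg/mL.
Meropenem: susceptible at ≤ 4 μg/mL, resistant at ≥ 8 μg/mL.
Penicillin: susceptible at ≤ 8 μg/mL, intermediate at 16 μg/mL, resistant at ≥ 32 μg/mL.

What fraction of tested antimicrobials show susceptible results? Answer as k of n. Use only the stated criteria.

5 of 6

Oxacillin: 0.12 μg/mL is ≤ 1 μg/mL → S
Imipenem 0.06 μg/mL: ≤ 0.5 μg/mL — susceptible
Chloramphenicol: 0.25 μg/mL is ≤ 4 μg/mL ⇒ S
Ceftriaxone 0.03 μg/mL: ≤ 0.25 μg/mL → susceptible
Meropenem: 256 μg/mL is ≥ 8 μg/mL → resistant
Penicillin (0.5 μg/mL) ≤ 8 μg/mL → susceptible
Susceptible: 5/6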